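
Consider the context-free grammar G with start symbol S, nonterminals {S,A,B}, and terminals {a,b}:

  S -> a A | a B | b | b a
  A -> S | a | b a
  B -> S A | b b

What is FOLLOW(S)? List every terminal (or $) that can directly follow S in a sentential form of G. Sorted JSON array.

Compute FIRST by fixpoint:
iter 1:
  A via A→a: +{a}
  A via A→b a: +{b}
  B via B→b b: +{b}
  S via S→a A: +{a}
  S via S→b: +{b}
  S: {a,b}  A: {a,b}  B: {b}
iter 2:
  B via B→S A: +{a}
  S: {a,b}  A: {a,b}  B: {a,b}
iter 3: done
  S: {a,b}  A: {a,b}  B: {a,b}

Compute FOLLOW by fixpoint:
initialize: $ ∈ FOLLOW(S)
pass 1:
  B→S A: FOLLOW(S) ⊇ FIRST(A) = {a,b}; new: +{a,b}
  S→a A: FOLLOW(A) ⊇ FOLLOW(S) ⊇ {$,a,b}; new: +{$,a,b}
  S→a B: FOLLOW(B) ⊇ FOLLOW(S) ⊇ {$,a,b}; new: +{$,a,b}
  FOLLOW(S)={$,a,b}  FOLLOW(A)={$,a,b}  FOLLOW(B)={$,a,b}
pass 2: — fixpoint
  FOLLOW(S)={$,a,b}  FOLLOW(A)={$,a,b}  FOLLOW(B)={$,a,b}

FOLLOW(S) = ["$", "a", "b"]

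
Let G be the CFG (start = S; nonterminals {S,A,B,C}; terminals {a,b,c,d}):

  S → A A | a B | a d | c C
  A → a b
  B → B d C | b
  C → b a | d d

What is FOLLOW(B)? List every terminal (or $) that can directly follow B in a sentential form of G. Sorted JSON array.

Compute FIRST by fixpoint:
[1]
  A via A→a b: +{a}
  B via B→b: +{b}
  C via C→b a: +{b}
  C via C→d d: +{d}
  S via S→A A: +{a}
  S via S→c C: +{c}
  S: {a,c}  A: {a}  B: {b}  C: {b,d}
[2] done
  S: {a,c}  A: {a}  B: {b}  C: {b,d}

Compute FOLLOW by fixpoint:
FOLLOW(S) := {$}
pass 1:
  B→B d C: FOLLOW(B) ⊇ FIRST(d) = {d}; new: +{d}
  B→B d C: FOLLOW(C) ⊇ FOLLOW(B) ⊇ {d}; new: +{d}
  S→A A: FOLLOW(A) ⊇ FIRST(A) = {a}; new: +{a}
  S→A A: FOLLOW(A) ⊇ FOLLOW(S) ⊇ {$}; new: +{$}
  S→a B: FOLLOW(B) ⊇ FOLLOW(S) ⊇ {$}; new: +{$}
  S→c C: FOLLOW(C) ⊇ FOLLOW(S) ⊇ {$}; new: +{$}
  FOLLOW[S]={$}  FOLLOW[A]={$,a}  FOLLOW[B]={$,d}  FOLLOW[C]={$,d}
pass 2: (no change)
  FOLLOW[S]={$}  FOLLOW[A]={$,a}  FOLLOW[B]={$,d}  FOLLOW[C]={$,d}

FOLLOW(B) = ["$", "d"]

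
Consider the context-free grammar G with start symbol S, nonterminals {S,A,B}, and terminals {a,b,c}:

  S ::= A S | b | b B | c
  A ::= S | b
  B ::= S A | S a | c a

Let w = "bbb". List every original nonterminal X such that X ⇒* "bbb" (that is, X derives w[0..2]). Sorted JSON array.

Convert to CNF:
  S -> A S | T0 B | b | c
  A -> A S | T0 B | b | c
  B -> S A | S T1 | T2 T1
  T0 -> b
  T1 -> a
  T2 -> c

Fill CYK table bottom-up — only the sub-triangle for w[0..2]:
  [0..0]={A,S,T0}  "b"  orig:{A,S}
  [1..1]={A,S,T0}  "b"  orig:{A,S}
  [2..2]={A,S,T0}  "b"  orig:{A,S}
  [0..1]={A,B,S}  "bb"
  [1..2]={A,B,S}  "bb"
  [0..2]={A,B,S}  "bbb"

Original NTs in T[0,2] deriving "bbb": ["A", "B", "S"]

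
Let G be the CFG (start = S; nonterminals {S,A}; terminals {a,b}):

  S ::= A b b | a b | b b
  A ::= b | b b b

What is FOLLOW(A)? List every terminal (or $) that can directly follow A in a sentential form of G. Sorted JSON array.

Compute FIRST by fixpoint:
[1]
  A via A→b: +{b}
  S via S→A b b: +{b}
  S via S→a b: +{a}
  S: {a,b}  A: {b}
[2] (stable)
  S: {a,b}  A: {b}

FOLLOW iteration:
initialize: $ ∈ FOLLOW(S)
pass 1:
  S→A b b: FOLLOW(A) ⊇ FIRST(b) = {b}; new: +{b}
  FOLLOW(S)={$}  FOLLOW(A)={b}
pass 2: (no change)
  FOLLOW(S)={$}  FOLLOW(A)={b}

FOLLOW(A) = ["b"]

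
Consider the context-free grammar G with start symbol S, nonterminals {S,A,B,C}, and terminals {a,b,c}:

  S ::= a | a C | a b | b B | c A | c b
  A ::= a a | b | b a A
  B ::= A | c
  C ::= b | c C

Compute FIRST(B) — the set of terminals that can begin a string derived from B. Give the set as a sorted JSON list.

Compute FIRST by fixpoint:
iter 1:
  A via A→a a: +{a}
  A via A→b: +{b}
  B via B→A: +{a,b}
  B via B→c: +{c}
  C via C→b: +{b}
  C via C→c C: +{c}
  S via S→a: +{a}
  S via S→b B: +{b}
  S via S→c A: +{c}
  S: {a,b,c}  A: {a,b}  B: {a,b,c}  C: {b,c}
iter 2: done
  S: {a,b,c}  A: {a,b}  B: {a,b,c}  C: {b,c}

FIRST(B) = ["a", "b", "c"]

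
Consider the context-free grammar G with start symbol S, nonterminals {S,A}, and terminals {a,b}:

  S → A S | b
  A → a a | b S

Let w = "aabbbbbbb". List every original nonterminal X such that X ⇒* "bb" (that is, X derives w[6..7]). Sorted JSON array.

CNF form of G:
  S -> A S | b
  A -> T0 T0 | T1 S
  T0 -> a
  T1 -> b

Fill CYK table bottom-up — only the sub-triangle for w[6..7]:
  cell(6,6) b: {S,T1}  orig:{S}
  cell(7,7) b: {S,T1}  orig:{S}
  cell(6,7) bb: {A}

Original NTs in T[6,7] deriving "bb": ["A"]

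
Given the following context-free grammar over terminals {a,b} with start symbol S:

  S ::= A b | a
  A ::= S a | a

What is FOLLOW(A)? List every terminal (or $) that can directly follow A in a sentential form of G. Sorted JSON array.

Compute FIRST by fixpoint:
round 1:
  A via A→a: +{a}
  S via S→A b: +{a}
  FIRST(S)={a}  FIRST(A)={a}
round 2: — fixpoint
  FIRST(S)={a}  FIRST(A)={a}

FOLLOW iteration:
FOLLOW(S) := {$}
[1]
  A→S a: FOLLOW(S) ⊇ FIRST(a) = {a}; new: +{a}
  S→A b: FOLLOW(A) ⊇ FIRST(b) = {b}; new: +{b}
  FOLLOW(S)={$,a}  FOLLOW(A)={b}
[2] done
  FOLLOW(S)={$,a}  FOLLOW(A)={b}

FOLLOW(A) = ["b"]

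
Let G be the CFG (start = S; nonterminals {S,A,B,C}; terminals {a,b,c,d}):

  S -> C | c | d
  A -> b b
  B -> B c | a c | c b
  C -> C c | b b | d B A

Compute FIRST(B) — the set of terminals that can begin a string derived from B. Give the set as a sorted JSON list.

FIRST sets, iterate to fixpoint:
round 1:
  A via A→b b: +{b}
  B via B→a c: +{a}
  B via B→c b: +{c}
  C via C→b b: +{b}
  C via C→d B A: +{d}
  S via S→C: +{b,d}
  S via S→c: +{c}
  FIRST(S)={b,c,d}  FIRST(A)={b}  FIRST(B)={a,c}  FIRST(C)={b,d}
round 2: (stable)
  FIRST(S)={b,c,d}  FIRST(A)={b}  FIRST(B)={a,c}  FIRST(C)={b,d}

FIRST(B) = ["a", "c"]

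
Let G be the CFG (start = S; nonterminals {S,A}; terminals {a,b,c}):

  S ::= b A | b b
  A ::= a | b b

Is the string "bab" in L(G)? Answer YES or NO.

Convert to CNF:
  S -> T0 A | T0 T0
  A -> T0 T0 | a
  T0 -> b

Fill CYK table bottom-up:
  T[0,0] 'b' = {T0}  orig:{}
  T[1,1] 'a' = {A}
  T[2,2] 'b' = {T0}  orig:{}
  T[0,1] 'ba' = {S}
  T[1,2] 'ab' = ∅
  T[0,2] 'bab' = ∅

S ∉ T[0,2] ⇒ NO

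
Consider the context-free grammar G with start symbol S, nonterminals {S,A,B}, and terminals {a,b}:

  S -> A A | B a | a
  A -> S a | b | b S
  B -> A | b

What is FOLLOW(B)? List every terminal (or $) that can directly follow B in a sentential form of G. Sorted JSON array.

FIRST iteration:
round 1:
  A via A→b: +{b}
  B via B→A: +{b}
  S via S→A A: +{b}
  S via S→a: +{a}
  FIRST(S)={a,b}  FIRST(A)={b}  FIRST(B)={b}
round 2:
  A via A→S a: +{a}
  B via B→A: +{a}
  FIRST(S)={a,b}  FIRST(A)={a,b}  FIRST(B)={a,b}
round 3: (no change)
  FIRST(S)={a,b}  FIRST(A)={a,b}  FIRST(B)={a,b}

Compute FOLLOW by fixpoint:
initialize: $ ∈ FOLLOW(S)
iter 1:
  A→S a: FOLLOW(S) ⊇ FIRST(a) = {a}; new: +{a}
  S→A A: FOLLOW(A) ⊇ FIRST(A) = {a,b}; new: +{a,b}
  S→A A: FOLLOW(A) ⊇ FOLLOW(S) ⊇ {$,a}; new: +{$}
  S→B a: FOLLOW(B) ⊇ FIRST(a) = {a}; new: +{a}
  FOLLOW(S)={$,a}  FOLLOW(A)={$,a,b}  FOLLOW(B)={a}
iter 2:
  A→b S: FOLLOW(S) ⊇ FOLLOW(A) ⊇ {$,a,b}; new: +{b}
  FOLLOW(S)={$,a,b}  FOLLOW(A)={$,a,b}  FOLLOW(B)={a}
iter 3: done
  FOLLOW(S)={$,a,b}  FOLLOW(A)={$,a,b}  FOLLOW(B)={a}

FOLLOW(B) = ["a"]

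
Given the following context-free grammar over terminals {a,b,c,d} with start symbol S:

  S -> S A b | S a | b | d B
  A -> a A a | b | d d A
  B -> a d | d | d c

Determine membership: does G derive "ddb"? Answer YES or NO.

CNF form of G:
  S -> S T0 | S X6 | T1 B | b
  A -> T0 X4 | T1 X5 | b
  B -> T0 T1 | T1 T2 | d
  T0 -> a
  T1 -> d
  T2 -> c
  T3 -> b
  X4 -> A T0
  X5 -> T1 A
  X6 -> A T3

CYK table (by increasing span):
  cell(0,0) d: {B,T1}  orig:{B}
  cell(1,1) d: {B,T1}  orig:{B}
  cell(2,2) b: {A,S,T3}  orig:{A,S}
  cell(0,1) dd: {S}
  cell(1,2) db: {X5}  orig:{}
  cell(0,2) ddb: {A}

S ∉ T[0,2] ⇒ NO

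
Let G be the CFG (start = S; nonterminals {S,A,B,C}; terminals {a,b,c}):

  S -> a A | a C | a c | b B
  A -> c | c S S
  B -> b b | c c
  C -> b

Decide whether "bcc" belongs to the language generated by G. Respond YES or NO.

CNF form of G:
  S -> T1 B | T2 A | T2 C | T2 T0
  A -> T0 X3 | c
  B -> T0 T0 | T1 T1
  C -> b
  T0 -> c
  T1 -> b
  T2 -> a
  X3 -> S S

CYK table (by increasing span):
  T[0,0] 'b' = {C,T1}  orig:{C}
  T[1,1] 'c' = {A,T0}  orig:{A}
  T[2,2] 'c' = {A,T0}  orig:{A}
  T[0,1] 'bc' = ∅
  T[1,2] 'cc' = {B}
  T[0,2] 'bcc' = {S}

S ∈ T[0,2] ⇒ YES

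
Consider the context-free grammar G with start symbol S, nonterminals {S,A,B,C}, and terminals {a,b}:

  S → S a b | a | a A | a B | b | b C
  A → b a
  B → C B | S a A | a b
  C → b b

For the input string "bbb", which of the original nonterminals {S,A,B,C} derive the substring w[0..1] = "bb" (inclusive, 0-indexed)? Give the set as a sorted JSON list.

Convert to CNF:
  S -> S X3 | T0 C | T1 A | T1 B | a | b
  A -> T0 T1
  B -> C B | S X2 | T1 T0
  C -> T0 T0
  T0 -> b
  T1 -> a
  X2 -> T1 A
  X3 -> T1 T0

CYK fill, restricted to cells inside w[0..1]:
  cell(0,0) b: {S,T0}  orig:{S}
  cell(1,1) b: {S,T0}  orig:{S}
  cell(0,1) bb: {C}

Original NTs in T[0,1] deriving "bb": ["C"]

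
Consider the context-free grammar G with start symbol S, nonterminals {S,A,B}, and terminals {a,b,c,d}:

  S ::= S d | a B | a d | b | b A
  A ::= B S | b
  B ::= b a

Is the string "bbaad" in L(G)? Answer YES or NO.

Convert to CNF:
  S -> S T2 | T0 A | T1 B | T1 T2 | b
  A -> B S | b
  B -> T0 T1
  T0 -> b
  T1 -> a
  T2 -> d

CYK table (by increasing span):
  T[0,0] 'b' = {A,S,T0}  orig:{A,S}
  T[1,1] 'b' = {A,S,T0}  orig:{A,S}
  T[2,2] 'a' = {T1}  orig:{}
  T[3,3] 'a' = {T1}  orig:{}
  T[4,4] 'd' = {T2}  orig:{}
  T[0,1] 'bb' = {S}
  T[1,2] 'ba' = {B}
  T[2,3] 'aa' = ∅
  T[3,4] 'ad' = {S}
  T[0,2] 'bba' = ∅
  T[1,3] 'baa' = ∅
  T[2,4] 'aad' = ∅
  T[0,3] 'bbaa' = ∅
  T[1,4] 'baad' = {A}
  T[0,4] 'bbaad' = {S}

S ∈ T[0,4] ⇒ YES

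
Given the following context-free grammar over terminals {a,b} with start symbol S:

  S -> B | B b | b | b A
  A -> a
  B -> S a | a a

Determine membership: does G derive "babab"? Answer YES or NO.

Convert to CNF:
  S -> B T1 | S T0 | T0 T0 | T1 A | b
  A -> a
  B -> S T0 | T0 T0
  T0 -> a
  T1 -> b

CYK fill:
  [0..0]={S,T1}  "b"  orig:{S}
  [1..1]={A,T0}  "a"  orig:{A}
  [2..2]={S,T1}  "b"  orig:{S}
  [3..3]={A,T0}  "a"  orig:{A}
  [4..4]={S,T1}  "b"  orig:{S}
  [0..1]={B,S}  "ba"
  [1..2]=∅  "ab"
  [2..3]={B,S}  "ba"
  [3..4]=∅  "ab"
  [0..2]={S}  "bab"
  [1..3]=∅  "aba"
  [2..4]={S}  "bab"
  [0..3]={B,S}  "baba"
  [1..4]=∅  "abab"
  [0..4]={S}  "babab"

S ∈ T[0,4] ⇒ YES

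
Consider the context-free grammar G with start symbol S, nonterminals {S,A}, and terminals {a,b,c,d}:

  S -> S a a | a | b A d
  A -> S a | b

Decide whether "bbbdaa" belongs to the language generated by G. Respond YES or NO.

CNF form of G:
  S -> S X3 | T1 X4 | a
  A -> S T0 | b
  T0 -> a
  T1 -> b
  T2 -> d
  X3 -> T0 T0
  X4 -> A T2

CYK fill:
  T[0,0] 'b' = {A,T1}  orig:{A}
  T[1,1] 'b' = {A,T1}  orig:{A}
  T[2,2] 'b' = {A,T1}  orig:{A}
  T[3,3] 'd' = {T2}  orig:{}
  T[4,4] 'a' = {S,T0}  orig:{S}
  T[5,5] 'a' = {S,T0}  orig:{S}
  T[0,1] 'bb' = ∅
  T[1,2] 'bb' = ∅
  T[2,3] 'bd' = {X4}  orig:{}
  T[3,4] 'da' = ∅
  T[4,5] 'aa' = {A,X3}  orig:{A}
  T[0,2] 'bbb' = ∅
  T[1,3] 'bbd' = {S}
  T[2,4] 'bda' = ∅
  T[3,5] 'daa' = ∅
  T[0,3] 'bbbd' = ∅
  T[1,4] 'bbda' = {A}
  T[2,5] 'bdaa' = ∅
  T[0,4] 'bbbda' = ∅
  T[1,5] 'bbdaa' = {S}
  T[0,5] 'bbbdaa' = ∅

S ∉ T[0,5] ⇒ NO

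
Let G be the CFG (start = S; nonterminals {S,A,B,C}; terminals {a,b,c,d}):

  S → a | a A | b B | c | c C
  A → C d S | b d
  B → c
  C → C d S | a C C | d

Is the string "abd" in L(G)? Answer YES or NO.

CNF form of G:
  S -> T1 B | T2 A | T3 C | a | c
  A -> C X4 | T1 T0
  B -> c
  C -> C X5 | T2 X6 | d
  T0 -> d
  T1 -> b
  T2 -> a
  T3 -> c
  X4 -> T0 S
  X5 -> T0 S
  X6 -> C C

CYK table (by increasing span):
  cell(0,0) a: {S,T2}  orig:{S}
  cell(1,1) b: {T1}  orig:{}
  cell(2,2) d: {C,T0}  orig:{C}
  cell(0,1) ab: ∅
  cell(1,2) bd: {A}
  cell(0,2) abd: {S}

S ∈ T[0,2] ⇒ YES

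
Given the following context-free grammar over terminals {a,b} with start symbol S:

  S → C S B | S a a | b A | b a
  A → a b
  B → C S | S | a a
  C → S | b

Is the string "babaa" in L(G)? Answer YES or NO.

CNF form of G:
  S -> C X6 | S X7 | T1 A | T1 T0
  A -> T0 T1
  B -> C S | C X2 | S X3 | T0 T0 | T1 A | T1 T0
  C -> C X4 | S X5 | T1 A | T1 T0 | b
  T0 -> a
  T1 -> b
  X2 -> S B
  X3 -> T0 T0
  X4 -> S B
  X5 -> T0 T0
  X6 -> S B
  X7 -> T0 T0

Fill CYK table bottom-up:
  [0..0]={C,T1}  "b"  orig:{C}
  [1..1]={T0}  "a"  orig:{}
  [2..2]={C,T1}  "b"  orig:{C}
  [3..3]={T0}  "a"  orig:{}
  [4..4]={T0}  "a"  orig:{}
  [0..1]={B,C,S}  "ba"
  [1..2]={A}  "ab"
  [2..3]={B,C,S}  "ba"
  [3..4]={B,X3,X5,X7}  "aa"  orig:{B}
  [0..2]={B,C,S}  "bab"
  [1..3]=∅  "aba"
  [2..4]=∅  "baa"
  [0..3]={B,X2,X4,X6}  "baba"  orig:{B}
  [1..4]=∅  "abaa"
  [0..4]={B,C,S,X2,X4,X6}  "babaa"  orig:{B,C,S}

S ∈ T[0,4] ⇒ YES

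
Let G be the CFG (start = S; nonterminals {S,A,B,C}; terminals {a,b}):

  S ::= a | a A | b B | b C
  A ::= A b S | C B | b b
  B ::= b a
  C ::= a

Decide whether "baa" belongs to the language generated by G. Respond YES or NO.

CNF form of G:
  S -> T0 B | T0 C | T1 A | a
  A -> A X2 | C B | T0 T0
  B -> T0 T1
  C -> a
  T0 -> b
  T1 -> a
  X2 -> T0 S

Fill CYK table bottom-up:
  T[0,0] 'b' = {T0}  orig:{}
  T[1,1] 'a' = {C,S,T1}  orig:{C,S}
  T[2,2] 'a' = {C,S,T1}  orig:{C,S}
  T[0,1] 'ba' = {B,S,X2}  orig:{B,S}
  T[1,2] 'aa' = ∅
  T[0,2] 'baa' = ∅

S ∉ T[0,2] ⇒ NO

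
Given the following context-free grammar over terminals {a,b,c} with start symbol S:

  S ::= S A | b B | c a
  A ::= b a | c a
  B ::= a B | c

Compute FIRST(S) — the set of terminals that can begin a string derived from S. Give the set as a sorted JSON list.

FIRST sets, iterate to fixpoint:
iter 1:
  A via A→b a: +{b}
  A via A→c a: +{c}
  B via B→a B: +{a}
  B via B→c: +{c}
  S via S→b B: +{b}
  S via S→c a: +{c}
  FIRST[S]={b,c}  FIRST[A]={b,c}  FIRST[B]={a,c}
iter 2: (stable)
  FIRST[S]={b,c}  FIRST[A]={b,c}  FIRST[B]={a,c}

FIRST(S) = ["b", "c"]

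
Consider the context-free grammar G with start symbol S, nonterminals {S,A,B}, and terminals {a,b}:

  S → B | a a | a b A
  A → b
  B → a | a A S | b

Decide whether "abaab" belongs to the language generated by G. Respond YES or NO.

Convert to CNF:
  S -> T0 T0 | T0 X3 | T0 X4 | a | b
  A -> b
  B -> T0 X2 | a | b
  T0 -> a
  T1 -> b
  X2 -> A S
  X3 -> A S
  X4 -> T1 A

CYK table (by increasing span):
  [0..0]={B,S,T0}  "a"  orig:{B,S}
  [1..1]={A,B,S,T1}  "b"  orig:{A,B,S}
  [2..2]={B,S,T0}  "a"  orig:{B,S}
  [3..3]={B,S,T0}  "a"  orig:{B,S}
  [4..4]={A,B,S,T1}  "b"  orig:{A,B,S}
  [0..1]=∅  "ab"
  [1..2]={X2,X3}  "ba"  orig:{}
  [2..3]={S}  "aa"
  [3..4]=∅  "ab"
  [0..2]={B,S}  "aba"
  [1..3]={X2,X3}  "baa"  orig:{}
  [2..4]=∅  "aab"
  [0..3]={B,S}  "abaa"
  [1..4]=∅  "baab"
  [0..4]=∅  "abaab"

S ∉ T[0,4] ⇒ NO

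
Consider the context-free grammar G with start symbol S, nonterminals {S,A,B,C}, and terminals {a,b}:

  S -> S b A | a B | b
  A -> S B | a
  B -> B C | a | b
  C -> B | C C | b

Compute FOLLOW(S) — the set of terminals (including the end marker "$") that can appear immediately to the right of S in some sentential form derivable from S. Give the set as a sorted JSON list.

Compute FIRST by fixpoint:
pass 1:
  A via A→a: +{a}
  B via B→a: +{a}
  B via B→b: +{b}
  C via C→B: +{a,b}
  S via S→a B: +{a}
  S via S→b: +{b}
  FIRST[S]={a,b}  FIRST[A]={a}  FIRST[B]={a,b}  FIRST[C]={a,b}
pass 2:
  A via A→S B: +{b}
  FIRST[S]={a,b}  FIRST[A]={a,b}  FIRST[B]={a,b}  FIRST[C]={a,b}
pass 3: (no change)
  FIRST[S]={a,b}  FIRST[A]={a,b}  FIRST[B]={a,b}  FIRST[C]={a,b}

FOLLOW iteration:
seed FOLLOW(S) with $
[1]
  A→S B: FOLLOW(S) ⊇ FIRST(B) = {a,b}; new: +{a,b}
  B→B C: FOLLOW(B) ⊇ FIRST(C) = {a,b}; new: +{a,b}
  B→B C: FOLLOW(C) ⊇ FOLLOW(B) ⊇ {a,b}; new: +{a,b}
  S→S b A: FOLLOW(A) ⊇ FOLLOW(S) ⊇ {$,a,b}; new: +{$,a,b}
  S→a B: FOLLOW(B) ⊇ FOLLOW(S) ⊇ {$,a,b}; new: +{$}
  FOLLOW(S)={$,a,b}  FOLLOW(A)={$,a,b}  FOLLOW(B)={$,a,b}  FOLLOW(C)={a,b}
[2]
  B→B C: FOLLOW(C) ⊇ FOLLOW(B) ⊇ {$,a,b}; new: +{$}
  FOLLOW(S)={$,a,b}  FOLLOW(A)={$,a,b}  FOLLOW(B)={$,a,b}  FOLLOW(C)={$,a,b}
[3] (no change)
  FOLLOW(S)={$,a,b}  FOLLOW(A)={$,a,b}  FOLLOW(B)={$,a,b}  FOLLOW(C)={$,a,b}

FOLLOW(S) = ["$", "a", "b"]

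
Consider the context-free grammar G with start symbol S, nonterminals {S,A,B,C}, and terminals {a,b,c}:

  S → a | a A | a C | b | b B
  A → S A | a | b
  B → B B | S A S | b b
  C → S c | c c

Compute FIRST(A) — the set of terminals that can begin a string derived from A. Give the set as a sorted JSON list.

FIRST iteration:
pass 1:
  A via A→a: +{a}
  A via A→b: +{b}
  B via B→b b: +{b}
  C via C→c c: +{c}
  S via S→a: +{a}
  S via S→b: +{b}
  FIRST(S)={a,b}  FIRST(A)={a,b}  FIRST(B)={b}  FIRST(C)={c}
pass 2:
  B via B→S A S: +{a}
  C via C→S c: +{a,b}
  FIRST(S)={a,b}  FIRST(A)={a,b}  FIRST(B)={a,b}  FIRST(C)={a,b,c}
pass 3: done
  FIRST(S)={a,b}  FIRST(A)={a,b}  FIRST(B)={a,b}  FIRST(C)={a,b,c}

FIRST(A) = ["a", "b"]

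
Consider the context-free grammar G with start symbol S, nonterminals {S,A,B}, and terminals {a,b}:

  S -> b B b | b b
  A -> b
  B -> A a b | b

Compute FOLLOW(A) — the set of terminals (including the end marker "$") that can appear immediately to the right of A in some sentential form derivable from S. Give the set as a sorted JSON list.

FIRST iteration:
round 1:
  A via A→b: +{b}
  B via B→A a b: +{b}
  S via S→b B b: +{b}
  FIRST[S]={b}  FIRST[A]={b}  FIRST[B]={b}
round 2: (stable)
  FIRST[S]={b}  FIRST[A]={b}  FIRST[B]={b}

Compute FOLLOW by fixpoint:
seed FOLLOW(S) with $
pass 1:
  B→A a b: FOLLOW(A) ⊇ FIRST(a) = {a}; new: +{a}
  S→b B b: FOLLOW(B) ⊇ FIRST(b) = {b}; new: +{b}
  S: {$}  A: {a}  B: {b}
pass 2: (no change)
  S: {$}  A: {a}  B: {b}

FOLLOW(A) = ["a"]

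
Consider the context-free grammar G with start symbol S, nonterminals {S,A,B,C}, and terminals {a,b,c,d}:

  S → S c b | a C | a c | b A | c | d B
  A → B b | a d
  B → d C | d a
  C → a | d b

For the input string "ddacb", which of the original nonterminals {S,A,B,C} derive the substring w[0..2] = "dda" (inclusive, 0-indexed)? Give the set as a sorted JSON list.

Convert to CNF:
  S -> S X4 | T0 A | T1 C | T1 T3 | T2 B | c
  A -> B T0 | T1 T2
  B -> T2 C | T2 T1
  C -> T2 T0 | a
  T0 -> b
  T1 -> a
  T2 -> d
  T3 -> c
  X4 -> T3 T0

Fill CYK table bottom-up, restricted to cells inside w[0..2]:
  cell(0,0) d: {T2}  orig:{}
  cell(1,1) d: {T2}  orig:{}
  cell(2,2) a: {C,T1}  orig:{C}
  cell(0,1) dd: ∅
  cell(1,2) da: {B}
  cell(0,2) dda: {S}

Original NTs in T[0,2] deriving "dda": ["S"]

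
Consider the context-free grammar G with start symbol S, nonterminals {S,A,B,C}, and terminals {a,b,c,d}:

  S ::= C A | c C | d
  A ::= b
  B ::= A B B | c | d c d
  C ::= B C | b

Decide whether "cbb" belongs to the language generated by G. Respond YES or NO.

CNF form of G:
  S -> C A | T1 C | d
  A -> b
  B -> A X2 | T0 X3 | c
  C -> B C | b
  T0 -> d
  T1 -> c
  X2 -> B B
  X3 -> T1 T0

CYK table (by increasing span):
  cell(0,0) c: {B,T1}  orig:{B}
  cell(1,1) b: {A,C}
  cell(2,2) b: {A,C}
  cell(0,1) cb: {C,S}
  cell(1,2) bb: {S}
  cell(0,2) cbb: {S}

S ∈ T[0,2] ⇒ YES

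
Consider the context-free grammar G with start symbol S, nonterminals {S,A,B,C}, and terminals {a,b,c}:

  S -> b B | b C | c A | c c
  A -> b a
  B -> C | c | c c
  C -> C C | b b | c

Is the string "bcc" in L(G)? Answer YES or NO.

CNF form of G:
  S -> T0 B | T0 C | T2 A | T2 T2
  A -> T0 T1
  B -> C C | T0 T0 | T2 T2 | c
  C -> C C | T0 T0 | c
  T0 -> b
  T1 -> a
  T2 -> c

Fill CYK table bottom-up:
  [0..0]={T0}  "b"  orig:{}
  [1..1]={B,C,T2}  "c"  orig:{B,C}
  [2..2]={B,C,T2}  "c"  orig:{B,C}
  [0..1]={S}  "bc"
  [1..2]={B,C,S}  "cc"
  [0..2]={S}  "bcc"

S ∈ T[0,2] ⇒ YES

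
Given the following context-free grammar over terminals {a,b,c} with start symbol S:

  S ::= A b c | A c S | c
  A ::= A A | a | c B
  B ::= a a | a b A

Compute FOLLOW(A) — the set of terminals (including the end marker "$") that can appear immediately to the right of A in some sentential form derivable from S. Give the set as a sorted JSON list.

FIRST iteration:
iter 1:
  A via A→a: +{a}
  A via A→c B: +{c}
  B via B→a a: +{a}
  S via S→A b c: +{a,c}
  FIRST(S)={a,c}  FIRST(A)={a,c}  FIRST(B)={a}
iter 2: — fixpoint
  FIRST(S)={a,c}  FIRST(A)={a,c}  FIRST(B)={a}

FOLLOW sets:
initialize: $ ∈ FOLLOW(S)
pass 1:
  A→A A: FOLLOW(A) ⊇ FIRST(A) = {a,c}; new: +{a,c}
  A→c B: FOLLOW(B) ⊇ FOLLOW(A) ⊇ {a,c}; new: +{a,c}
  S→A b c: FOLLOW(A) ⊇ FIRST(b) = {b}; new: +{b}
  FOLLOW[S]={$}  FOLLOW[A]={a,b,c}  FOLLOW[B]={a,c}
pass 2:
  A→c B: FOLLOW(B) ⊇ FOLLOW(A) ⊇ {a,b,c}; new: +{b}
  FOLLOW[S]={$}  FOLLOW[A]={a,b,c}  FOLLOW[B]={a,b,c}
pass 3: (no change)
  FOLLOW[S]={$}  FOLLOW[A]={a,b,c}  FOLLOW[B]={a,b,c}

FOLLOW(A) = ["a", "b", "c"]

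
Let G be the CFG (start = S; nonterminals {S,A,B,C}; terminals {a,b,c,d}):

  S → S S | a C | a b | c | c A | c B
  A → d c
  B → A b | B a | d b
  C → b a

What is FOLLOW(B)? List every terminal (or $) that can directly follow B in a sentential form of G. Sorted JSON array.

Compute FIRST by fixpoint:
round 1:
  A via A→d c: +{d}
  B via B→A b: +{d}
  C via C→b a: +{b}
  S via S→a C: +{a}
  S via S→c: +{c}
  FIRST[S]={a,c}  FIRST[A]={d}  FIRST[B]={d}  FIRST[C]={b}
round 2: (stable)
  FIRST[S]={a,c}  FIRST[A]={d}  FIRST[B]={d}  FIRST[C]={b}

FOLLOW iteration:
initialize: $ ∈ FOLLOW(S)
pass 1:
  B→A b: FOLLOW(A) ⊇ FIRST(b) = {b}; new: +{b}
  B→B a: FOLLOW(B) ⊇ FIRST(a) = {a}; new: +{a}
  S→S S: FOLLOW(S) ⊇ FIRST(S) = {a,c}; new: +{a,c}
  S→a C: FOLLOW(C) ⊇ FOLLOW(S) ⊇ {$,a,c}; new: +{$,a,c}
  S→c A: FOLLOW(A) ⊇ FOLLOW(S) ⊇ {$,a,c}; new: +{$,a,c}
  S→c B: FOLLOW(B) ⊇ FOLLOW(S) ⊇ {$,a,c}; new: +{$,c}
  FOLLOW[S]={$,a,c}  FOLLOW[A]={$,a,b,c}  FOLLOW[B]={$,a,c}  FOLLOW[C]={$,a,c}
pass 2: (stable)
  FOLLOW[S]={$,a,c}  FOLLOW[A]={$,a,b,c}  FOLLOW[B]={$,a,c}  FOLLOW[C]={$,a,c}

FOLLOW(B) = ["$", "a", "c"]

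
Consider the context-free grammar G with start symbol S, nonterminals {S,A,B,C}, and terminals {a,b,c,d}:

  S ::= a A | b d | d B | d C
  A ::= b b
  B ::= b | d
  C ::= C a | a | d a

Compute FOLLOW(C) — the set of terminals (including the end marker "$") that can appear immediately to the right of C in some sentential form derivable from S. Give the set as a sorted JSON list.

FIRST iteration:
pass 1:
  A via A→b b: +{b}
  B via B→b: +{b}
  B via B→d: +{d}
  C via C→a: +{a}
  C via C→d a: +{d}
  S via S→a A: +{a}
  S via S→b d: +{b}
  S via S→d B: +{d}
  FIRST(S)={a,b,d}  FIRST(A)={b}  FIRST(B)={b,d}  FIRST(C)={a,d}
pass 2: done
  FIRST(S)={a,b,d}  FIRST(A)={b}  FIRST(B)={b,d}  FIRST(C)={a,d}

FOLLOW sets:
seed FOLLOW(S) with $
pass 1:
  C→C a: FOLLOW(C) ⊇ FIRST(a) = {a}; new: +{a}
  S→a A: FOLLOW(A) ⊇ FOLLOW(S) ⊇ {$}; new: +{$}
  S→d B: FOLLOW(B) ⊇ FOLLOW(S) ⊇ {$}; new: +{$}
  S→d C: FOLLOW(C) ⊇ FOLLOW(S) ⊇ {$}; new: +{$}
  FOLLOW(S)={$}  FOLLOW(A)={$}  FOLLOW(B)={$}  FOLLOW(C)={$,a}
pass 2: (no change)
  FOLLOW(S)={$}  FOLLOW(A)={$}  FOLLOW(B)={$}  FOLLOW(C)={$,a}

FOLLOW(C) = ["$", "a"]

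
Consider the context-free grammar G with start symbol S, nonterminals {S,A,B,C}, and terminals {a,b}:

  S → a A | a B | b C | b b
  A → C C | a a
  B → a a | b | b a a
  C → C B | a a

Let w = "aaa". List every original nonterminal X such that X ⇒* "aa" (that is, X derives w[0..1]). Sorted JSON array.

Convert to CNF:
  S -> T0 A | T0 B | T1 C | T1 T1
  A -> C C | T0 T0
  B -> T0 T0 | T1 X2 | b
  C -> C B | T0 T0
  T0 -> a
  T1 -> b
  X2 -> T0 T0

CYK table (by increasing span) — only the sub-triangle for w[0..1]:
  T[0,0] 'a' = {T0}  orig:{}
  T[1,1] 'a' = {T0}  orig:{}
  T[0,1] 'aa' = {A,B,C,X2}  orig:{A,B,C}

Original NTs in T[0,1] deriving "aa": ["A", "B", "C"]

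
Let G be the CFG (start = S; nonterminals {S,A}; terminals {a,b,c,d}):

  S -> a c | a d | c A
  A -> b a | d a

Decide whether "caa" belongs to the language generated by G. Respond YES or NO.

Convert to CNF:
  S -> T1 T2 | T1 T3 | T3 A
  A -> T0 T1 | T2 T1
  T0 -> b
  T1 -> a
  T2 -> d
  T3 -> c

CYK table (by increasing span):
  [0..0]={T3}  "c"  orig:{}
  [1..1]={T1}  "a"  orig:{}
  [2..2]={T1}  "a"  orig:{}
  [0..1]=∅  "ca"
  [1..2]=∅  "aa"
  [0..2]=∅  "caa"

S ∉ T[0,2] ⇒ NO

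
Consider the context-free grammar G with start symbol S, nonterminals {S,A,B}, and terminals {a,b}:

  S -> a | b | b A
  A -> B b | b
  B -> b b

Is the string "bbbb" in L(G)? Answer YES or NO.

Convert to CNF:
  S -> T0 A | a | b
  A -> B T0 | b
  B -> T0 T0
  T0 -> b

CYK fill:
  [0..0]={A,S,T0}  "b"  orig:{A,S}
  [1..1]={A,S,T0}  "b"  orig:{A,S}
  [2..2]={A,S,T0}  "b"  orig:{A,S}
  [3..3]={A,S,T0}  "b"  orig:{A,S}
  [0..1]={B,S}  "bb"
  [1..2]={B,S}  "bb"
  [2..3]={B,S}  "bb"
  [0..2]={A}  "bbb"
  [1..3]={A}  "bbb"
  [0..3]={S}  "bbbb"

S ∈ T[0,3] ⇒ YES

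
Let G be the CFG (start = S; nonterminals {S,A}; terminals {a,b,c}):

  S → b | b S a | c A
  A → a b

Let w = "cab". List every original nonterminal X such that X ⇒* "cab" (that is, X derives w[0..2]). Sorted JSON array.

CNF form of G:
  S -> T1 X3 | T2 A | b
  A -> T0 T1
  T0 -> a
  T1 -> b
  T2 -> c
  X3 -> S T0

CYK table (by increasing span), restricted to cells inside w[0..2]:
  cell(0,0) c: {T2}  orig:{}
  cell(1,1) a: {T0}  orig:{}
  cell(2,2) b: {S,T1}  orig:{S}
  cell(0,1) ca: ∅
  cell(1,2) ab: {A}
  cell(0,2) cab: {S}

Original NTs in T[0,2] deriving "cab": ["S"]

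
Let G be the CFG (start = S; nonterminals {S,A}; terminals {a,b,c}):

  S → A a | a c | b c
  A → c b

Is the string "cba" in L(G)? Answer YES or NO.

Convert to CNF:
  S -> A T2 | T1 T0 | T2 T0
  A -> T0 T1
  T0 -> c
  T1 -> b
  T2 -> a

CYK table (by increasing span):
  [0..0]={T0}  "c"  orig:{}
  [1..1]={T1}  "b"  orig:{}
  [2..2]={T2}  "a"  orig:{}
  [0..1]={A}  "cb"
  [1..2]=∅  "ba"
  [0..2]={S}  "cba"

S ∈ T[0,2] ⇒ YES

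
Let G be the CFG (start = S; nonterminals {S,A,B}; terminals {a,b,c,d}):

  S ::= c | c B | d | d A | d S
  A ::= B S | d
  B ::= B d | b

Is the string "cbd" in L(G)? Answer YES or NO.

Convert to CNF:
  S -> T0 A | T0 S | T1 B | c | d
  A -> B S | d
  B -> B T0 | b
  T0 -> d
  T1 -> c

CYK table (by increasing span):
  cell(0,0) c: {S,T1}  orig:{S}
  cell(1,1) b: {B}
  cell(2,2) d: {A,S,T0}  orig:{A,S}
  cell(0,1) cb: {S}
  cell(1,2) bd: {A,B}
  cell(0,2) cbd: {S}

S ∈ T[0,2] ⇒ YES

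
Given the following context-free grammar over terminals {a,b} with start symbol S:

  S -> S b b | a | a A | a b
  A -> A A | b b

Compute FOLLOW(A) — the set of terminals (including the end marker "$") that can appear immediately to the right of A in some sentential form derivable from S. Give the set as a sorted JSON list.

Compute FIRST by fixpoint:
pass 1:
  A via A→b b: +{b}
  S via S→a: +{a}
  FIRST(S)={a}  FIRST(A)={b}
pass 2: — fixpoint
  FIRST(S)={a}  FIRST(A)={b}

FOLLOW iteration:
seed FOLLOW(S) with $
[1]
  A→A A: FOLLOW(A) ⊇ FIRST(A) = {b}; new: +{b}
  S→S b b: FOLLOW(S) ⊇ FIRST(b) = {b}; new: +{b}
  S→a A: FOLLOW(A) ⊇ FOLLOW(S) ⊇ {$,b}; new: +{$}
  FOLLOW(S)={$,b}  FOLLOW(A)={$,b}
[2] done
  FOLLOW(S)={$,b}  FOLLOW(A)={$,b}

FOLLOW(A) = ["$", "b"]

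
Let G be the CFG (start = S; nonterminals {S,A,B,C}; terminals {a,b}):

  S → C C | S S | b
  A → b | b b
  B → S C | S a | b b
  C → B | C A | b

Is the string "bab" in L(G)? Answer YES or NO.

CNF form of G:
  S -> C C | S S | b
  A -> T0 T0 | b
  B -> S C | S T1 | T0 T0
  C -> C A | S C | S T1 | T0 T0 | b
  T0 -> b
  T1 -> a

Fill CYK table bottom-up:
  cell(0,0) b: {A,C,S,T0}  orig:{A,C,S}
  cell(1,1) a: {T1}  orig:{}
  cell(2,2) b: {A,C,S,T0}  orig:{A,C,S}
  cell(0,1) ba: {B,C}
  cell(1,2) ab: ∅
  cell(0,2) bab: {C,S}

S ∈ T[0,2] ⇒ YES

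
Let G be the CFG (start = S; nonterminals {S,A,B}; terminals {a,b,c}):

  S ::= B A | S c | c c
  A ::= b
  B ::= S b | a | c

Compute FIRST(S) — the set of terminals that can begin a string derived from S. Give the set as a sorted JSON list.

FIRST sets, iterate to fixpoint:
[1]
  A via A→b: +{b}
  B via B→a: +{a}
  B via B→c: +{c}
  S via S→B A: +{a,c}
  FIRST[S]={a,c}  FIRST[A]={b}  FIRST[B]={a,c}
[2] (no change)
  FIRST[S]={a,c}  FIRST[A]={b}  FIRST[B]={a,c}

FIRST(S) = ["a", "c"]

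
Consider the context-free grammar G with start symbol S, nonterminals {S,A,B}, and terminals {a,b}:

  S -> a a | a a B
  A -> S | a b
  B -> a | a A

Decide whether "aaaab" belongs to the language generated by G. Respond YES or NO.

CNF form of G:
  S -> T0 T0 | T0 X3
  A -> T0 T0 | T0 T1 | T0 X2
  B -> T0 A | a
  T0 -> a
  T1 -> b
  X2 -> T0 B
  X3 -> T0 B

Fill CYK table bottom-up:
  cell(0,0) a: {B,T0}  orig:{B}
  cell(1,1) a: {B,T0}  orig:{B}
  cell(2,2) a: {B,T0}  orig:{B}
  cell(3,3) a: {B,T0}  orig:{B}
  cell(4,4) b: {T1}  orig:{}
  cell(0,1) aa: {A,S,X2,X3}  orig:{A,S}
  cell(1,2) aa: {A,S,X2,X3}  orig:{A,S}
  cell(2,3) aa: {A,S,X2,X3}  orig:{A,S}
  cell(3,4) ab: {A}
  cell(0,2) aaa: {A,B,S}
  cell(1,3) aaa: {A,B,S}
  cell(2,4) aab: {B}
  cell(0,3) aaaa: {B,X2,X3}  orig:{B}
  cell(1,4) aaab: {X2,X3}  orig:{}
  cell(0,4) aaaab: {A,S}

S ∈ T[0,4] ⇒ YES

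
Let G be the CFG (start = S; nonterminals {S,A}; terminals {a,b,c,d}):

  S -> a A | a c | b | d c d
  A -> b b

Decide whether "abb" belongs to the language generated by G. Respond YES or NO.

Convert to CNF:
  S -> T1 A | T1 T2 | T3 X4 | b
  A -> T0 T0
  T0 -> b
  T1 -> a
  T2 -> c
  T3 -> d
  X4 -> T2 T3

CYK table (by increasing span):
  [0..0]={T1}  "a"  orig:{}
  [1..1]={S,T0}  "b"  orig:{S}
  [2..2]={S,T0}  "b"  orig:{S}
  [0..1]=∅  "ab"
  [1..2]={A}  "bb"
  [0..2]={S}  "abb"

S ∈ T[0,2] ⇒ YES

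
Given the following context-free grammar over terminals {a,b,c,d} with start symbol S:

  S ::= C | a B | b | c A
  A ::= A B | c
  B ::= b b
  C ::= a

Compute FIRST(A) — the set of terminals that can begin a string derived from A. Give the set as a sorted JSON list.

FIRST sets, iterate to fixpoint:
iter 1:
  A via A→c: +{c}
  B via B→b b: +{b}
  C via C→a: +{a}
  S via S→C: +{a}
  S via S→b: +{b}
  S via S→c A: +{c}
  FIRST(S)={a,b,c}  FIRST(A)={c}  FIRST(B)={b}  FIRST(C)={a}
iter 2: (stable)
  FIRST(S)={a,b,c}  FIRST(A)={c}  FIRST(B)={b}  FIRST(C)={a}

FIRST(A) = ["c"]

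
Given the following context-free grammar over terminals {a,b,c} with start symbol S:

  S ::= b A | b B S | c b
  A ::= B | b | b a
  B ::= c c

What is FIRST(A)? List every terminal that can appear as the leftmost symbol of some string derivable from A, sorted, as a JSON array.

FIRST sets, iterate to fixpoint:
iter 1:
  A via A→b: +{b}
  B via B→c c: +{c}
  S via S→b A: +{b}
  S via S→c b: +{c}
  FIRST(S)={b,c}  FIRST(A)={b}  FIRST(B)={c}
iter 2:
  A via A→B: +{c}
  FIRST(S)={b,c}  FIRST(A)={b,c}  FIRST(B)={c}
iter 3: done
  FIRST(S)={b,c}  FIRST(A)={b,c}  FIRST(B)={c}

FIRST(A) = ["b", "c"]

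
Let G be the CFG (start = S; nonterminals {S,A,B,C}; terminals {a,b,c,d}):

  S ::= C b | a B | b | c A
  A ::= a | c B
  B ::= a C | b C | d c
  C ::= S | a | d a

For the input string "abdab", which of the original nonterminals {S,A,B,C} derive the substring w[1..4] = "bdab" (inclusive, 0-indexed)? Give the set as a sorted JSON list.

Convert to CNF:
  S -> C T2 | T0 A | T1 B | b
  A -> T0 B | a
  B -> T1 C | T2 C | T3 T0
  C -> C T2 | T0 A | T1 B | T3 T1 | a | b
  T0 -> c
  T1 -> a
  T2 -> b
  T3 -> d

Fill CYK table bottom-up (cells [i..j] with 1 ≤ i ≤ j ≤ 4 only):
  [1..1]={C,S,T2}  "b"  orig:{C,S}
  [2..2]={T3}  "d"  orig:{}
  [3..3]={A,C,T1}  "a"  orig:{A,C}
  [4..4]={C,S,T2}  "b"  orig:{C,S}
  [1..2]=∅  "bd"
  [2..3]={C}  "da"
  [3..4]={B,C,S}  "ab"
  [1..3]={B}  "bda"
  [2..4]={C,S}  "dab"
  [1..4]={B}  "bdab"

Original NTs in T[1,4] deriving "bdab": ["B"]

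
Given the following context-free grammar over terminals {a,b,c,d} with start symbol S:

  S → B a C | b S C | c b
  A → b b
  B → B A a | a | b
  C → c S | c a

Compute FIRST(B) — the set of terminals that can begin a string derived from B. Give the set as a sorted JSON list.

FIRST iteration:
[1]
  A via A→b b: +{b}
  B via B→a: +{a}
  B via B→b: +{b}
  C via C→c S: +{c}
  S via S→B a C: +{a,b}
  S via S→c b: +{c}
  FIRST(S)={a,b,c}  FIRST(A)={b}  FIRST(B)={a,b}  FIRST(C)={c}
[2] done
  FIRST(S)={a,b,c}  FIRST(A)={b}  FIRST(B)={a,b}  FIRST(C)={c}

FIRST(B) = ["a", "b"]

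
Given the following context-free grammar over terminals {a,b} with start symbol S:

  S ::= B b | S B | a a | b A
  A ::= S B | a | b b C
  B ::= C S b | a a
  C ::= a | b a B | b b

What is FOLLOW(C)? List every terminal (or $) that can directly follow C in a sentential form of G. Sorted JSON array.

FIRST iteration:
pass 1:
  A via A→a: +{a}
  A via A→b b C: +{b}
  B via B→a a: +{a}
  C via C→a: +{a}
  C via C→b a B: +{b}
  S via S→B b: +{a}
  S via S→b A: +{b}
  S: {a,b}  A: {a,b}  B: {a}  C: {a,b}
pass 2:
  B via B→C S b: +{b}
  S: {a,b}  A: {a,b}  B: {a,b}  C: {a,b}
pass 3: (no change)
  S: {a,b}  A: {a,b}  B: {a,b}  C: {a,b}

FOLLOW iteration:
initialize: $ ∈ FOLLOW(S)
pass 1:
  A→S B: FOLLOW(S) ⊇ FIRST(B) = {a,b}; new: +{a,b}
  B→C S b: FOLLOW(C) ⊇ FIRST(S) = {a,b}; new: +{a,b}
  C→b a B: FOLLOW(B) ⊇ FOLLOW(C) ⊇ {a,b}; new: +{a,b}
  S→S B: FOLLOW(B) ⊇ FOLLOW(S) ⊇ {$,a,b}; new: +{$}
  S→b A: FOLLOW(A) ⊇ FOLLOW(S) ⊇ {$,a,b}; new: +{$,a,b}
  FOLLOW(S)={$,a,b}  FOLLOW(A)={$,a,b}  FOLLOW(B)={$,a,b}  FOLLOW(C)={a,b}
pass 2:
  A→b b C: FOLLOW(C) ⊇ FOLLOW(A) ⊇ {$,a,b}; new: +{$}
  FOLLOW(S)={$,a,b}  FOLLOW(A)={$,a,b}  FOLLOW(B)={$,a,b}  FOLLOW(C)={$,a,b}
pass 3: (no change)
  FOLLOW(S)={$,a,b}  FOLLOW(A)={$,a,b}  FOLLOW(B)={$,a,b}  FOLLOW(C)={$,a,b}

FOLLOW(C) = ["$", "a", "b"]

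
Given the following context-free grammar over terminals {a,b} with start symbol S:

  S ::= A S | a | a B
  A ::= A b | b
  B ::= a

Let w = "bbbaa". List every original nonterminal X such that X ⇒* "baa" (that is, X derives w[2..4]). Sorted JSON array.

CNF form of G:
  S -> A S | T1 B | a
  A -> A T0 | b
  B -> a
  T0 -> b
  T1 -> a

CYK table (by increasing span) (cells [i..j] with 2 ≤ i ≤ j ≤ 4 only):
  [2..2]={A,T0}  "b"  orig:{A}
  [3..3]={B,S,T1}  "a"  orig:{B,S}
  [4..4]={B,S,T1}  "a"  orig:{B,S}
  [2..3]={S}  "ba"
  [3..4]={S}  "aa"
  [2..4]={S}  "baa"

Original NTs in T[2,4] deriving "baa": ["S"]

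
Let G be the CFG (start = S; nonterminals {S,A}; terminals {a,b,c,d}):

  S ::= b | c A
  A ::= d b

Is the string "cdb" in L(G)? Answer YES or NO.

Convert to CNF:
  S -> T2 A | b
  A -> T0 T1
  T0 -> d
  T1 -> b
  T2 -> c

CYK table (by increasing span):
  cell(0,0) c: {T2}  orig:{}
  cell(1,1) d: {T0}  orig:{}
  cell(2,2) b: {S,T1}  orig:{S}
  cell(0,1) cd: ∅
  cell(1,2) db: {A}
  cell(0,2) cdb: {S}

S ∈ T[0,2] ⇒ YES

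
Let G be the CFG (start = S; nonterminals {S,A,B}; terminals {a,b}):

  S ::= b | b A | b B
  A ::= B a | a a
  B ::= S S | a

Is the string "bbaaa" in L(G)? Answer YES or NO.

CNF form of G:
  S -> T1 A | T1 B | b
  A -> B T0 | T0 T0
  B -> S S | a
  T0 -> a
  T1 -> b

Fill CYK table bottom-up:
  cell(0,0) b: {S,T1}  orig:{S}
  cell(1,1) b: {S,T1}  orig:{S}
  cell(2,2) a: {B,T0}  orig:{B}
  cell(3,3) a: {B,T0}  orig:{B}
  cell(4,4) a: {B,T0}  orig:{B}
  cell(0,1) bb: {B}
  cell(1,2) ba: {S}
  cell(2,3) aa: {A}
  cell(3,4) aa: {A}
  cell(0,2) bba: {A,B}
  cell(1,3) baa: {S}
  cell(2,4) aaa: ∅
  cell(0,3) bbaa: {A,B}
  cell(1,4) baaa: ∅
  cell(0,4) bbaaa: {A}

S ∉ T[0,4] ⇒ NO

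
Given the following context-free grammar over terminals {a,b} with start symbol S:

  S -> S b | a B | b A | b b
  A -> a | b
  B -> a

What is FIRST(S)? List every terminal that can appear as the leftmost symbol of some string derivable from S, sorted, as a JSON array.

FIRST iteration:
[1]
  A via A→a: +{a}
  A via A→b: +{b}
  B via B→a: +{a}
  S via S→a B: +{a}
  S via S→b A: +{b}
  S: {a,b}  A: {a,b}  B: {a}
[2] — fixpoint
  S: {a,b}  A: {a,b}  B: {a}

FIRST(S) = ["a", "b"]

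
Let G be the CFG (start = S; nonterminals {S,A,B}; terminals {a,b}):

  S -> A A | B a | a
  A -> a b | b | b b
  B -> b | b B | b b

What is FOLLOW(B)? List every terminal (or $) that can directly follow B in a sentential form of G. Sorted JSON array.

FIRST iteration:
pass 1:
  A via A→a b: +{a}
  A via A→b: +{b}
  B via B→b: +{b}
  S via S→A A: +{a,b}
  FIRST(S)={a,b}  FIRST(A)={a,b}  FIRST(B)={b}
pass 2: (stable)
  FIRST(S)={a,b}  FIRST(A)={a,b}  FIRST(B)={b}

FOLLOW iteration:
FOLLOW(S) := {$}
iter 1:
  S→A A: FOLLOW(A) ⊇ FIRST(A) = {a,b}; new: +{a,b}
  S→A A: FOLLOW(A) ⊇ FOLLOW(S) ⊇ {$}; new: +{$}
  S→B a: FOLLOW(B) ⊇ FIRST(a) = {a}; new: +{a}
  FOLLOW(S)={$}  FOLLOW(A)={$,a,b}  FOLLOW(B)={a}
iter 2: done
  FOLLOW(S)={$}  FOLLOW(A)={$,a,b}  FOLLOW(B)={a}

FOLLOW(B) = ["a"]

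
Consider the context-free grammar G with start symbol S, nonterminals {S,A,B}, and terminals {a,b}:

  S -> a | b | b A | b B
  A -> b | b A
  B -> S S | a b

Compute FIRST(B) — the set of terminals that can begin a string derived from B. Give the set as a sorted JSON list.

FIRST iteration:
pass 1:
  A via A→b: +{b}
  B via B→a b: +{a}
  S via S→a: +{a}
  S via S→b: +{b}
  FIRST(S)={a,b}  FIRST(A)={b}  FIRST(B)={a}
pass 2:
  B via B→S S: +{b}
  FIRST(S)={a,b}  FIRST(A)={b}  FIRST(B)={a,b}
pass 3: (stable)
  FIRST(S)={a,b}  FIRST(A)={b}  FIRST(B)={a,b}

FIRST(B) = ["a", "b"]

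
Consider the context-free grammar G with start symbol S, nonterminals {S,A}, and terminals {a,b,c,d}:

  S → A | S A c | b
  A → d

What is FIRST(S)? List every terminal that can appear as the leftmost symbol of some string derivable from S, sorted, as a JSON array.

FIRST sets, iterate to fixpoint:
round 1:
  A via A→d: +{d}
  S via S→A: +{d}
  S via S→b: +{b}
  FIRST(S)={b,d}  FIRST(A)={d}
round 2: (stable)
  FIRST(S)={b,d}  FIRST(A)={d}

FIRST(S) = ["b", "d"]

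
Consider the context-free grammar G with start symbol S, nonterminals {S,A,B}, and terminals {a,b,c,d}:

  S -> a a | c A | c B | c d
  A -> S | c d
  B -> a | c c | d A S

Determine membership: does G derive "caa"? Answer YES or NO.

CNF form of G:
  S -> T0 T0 | T1 A | T1 B | T1 T2
  A -> T0 T0 | T1 A | T1 B | T1 T2
  B -> T1 T1 | T2 X3 | a
  T0 -> a
  T1 -> c
  T2 -> d
  X3 -> A S

Fill CYK table bottom-up:
  T[0,0] 'c' = {T1}  orig:{}
  T[1,1] 'a' = {B,T0}  orig:{B}
  T[2,2] 'a' = {B,T0}  orig:{B}
  T[0,1] 'ca' = {A,S}
  T[1,2] 'aa' = {A,S}
  T[0,2] 'caa' = {A,S}

S ∈ T[0,2] ⇒ YES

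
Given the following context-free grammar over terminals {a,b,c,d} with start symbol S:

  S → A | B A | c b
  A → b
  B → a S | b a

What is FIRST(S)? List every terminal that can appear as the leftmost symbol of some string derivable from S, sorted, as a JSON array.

Compute FIRST by fixpoint:
[1]
  A via A→b: +{b}
  B via B→a S: +{a}
  B via B→b a: +{b}
  S via S→A: +{b}
  S via S→B A: +{a}
  S via S→c b: +{c}
  S: {a,b,c}  A: {b}  B: {a,b}
[2] (no change)
  S: {a,b,c}  A: {b}  B: {a,b}

FIRST(S) = ["a", "b", "c"]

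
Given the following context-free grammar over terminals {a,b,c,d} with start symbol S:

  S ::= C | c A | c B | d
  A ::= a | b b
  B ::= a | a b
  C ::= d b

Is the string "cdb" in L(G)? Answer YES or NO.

CNF form of G:
  S -> T2 T0 | T3 A | T3 B | d
  A -> T0 T0 | a
  B -> T1 T0 | a
  C -> T2 T0
  T0 -> b
  T1 -> a
  T2 -> d
  T3 -> c

CYK fill:
  cell(0,0) c: {T3}  orig:{}
  cell(1,1) d: {S,T2}  orig:{S}
  cell(2,2) b: {T0}  orig:{}
  cell(0,1) cd: ∅
  cell(1,2) db: {C,S}
  cell(0,2) cdb: ∅

S ∉ T[0,2] ⇒ NO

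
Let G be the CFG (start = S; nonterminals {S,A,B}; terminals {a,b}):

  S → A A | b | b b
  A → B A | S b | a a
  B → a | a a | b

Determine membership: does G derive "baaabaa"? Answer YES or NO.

Convert to CNF:
  S -> A A | T0 T0 | b
  A -> B A | S T0 | T1 T1
  B -> T1 T1 | a | b
  T0 -> b
  T1 -> a

CYK fill:
  [0..0]={B,S,T0}  "b"  orig:{B,S}
  [1..1]={B,T1}  "a"  orig:{B}
  [2..2]={B,T1}  "a"  orig:{B}
  [3..3]={B,T1}  "a"  orig:{B}
  [4..4]={B,S,T0}  "b"  orig:{B,S}
  [5..5]={B,T1}  "a"  orig:{B}
  [6..6]={B,T1}  "a"  orig:{B}
  [0..1]=∅  "ba"
  [1..2]={A,B}  "aa"
  [2..3]={A,B}  "aa"
  [3..4]=∅  "ab"
  [4..5]=∅  "ba"
  [5..6]={A,B}  "aa"
  [0..2]={A}  "baa"
  [1..3]={A}  "aaa"
  [2..4]=∅  "aab"
  [3..5]=∅  "aba"
  [4..6]={A}  "baa"
  [0..3]={A}  "baaa"
  [1..4]=∅  "aaab"
  [2..5]=∅  "aaba"
  [3..6]={A}  "abaa"
  [0..4]=∅  "baaab"
  [1..5]=∅  "aaaba"
  [2..6]={A,S}  "aabaa"
  [0..5]=∅  "baaaba"
  [1..6]={A,S}  "aaabaa"
  [0..6]={A,S}  "baaabaa"

S ∈ T[0,6] ⇒ YES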